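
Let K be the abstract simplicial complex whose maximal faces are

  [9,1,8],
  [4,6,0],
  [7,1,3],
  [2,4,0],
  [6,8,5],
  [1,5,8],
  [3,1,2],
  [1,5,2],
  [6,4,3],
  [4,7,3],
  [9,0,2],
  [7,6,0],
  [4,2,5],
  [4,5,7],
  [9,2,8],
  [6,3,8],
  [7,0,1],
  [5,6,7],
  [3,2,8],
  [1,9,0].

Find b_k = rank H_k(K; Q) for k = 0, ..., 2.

b_0 = 1, b_1 = 1, b_2 = 0.

We work with the vertex ordering 0 < 1 < 2 < 3 < 4 < 5 < 6 < 7 < 8 < 9. The simplices of K, each written with vertices in increasing order, are:

  0-simplices (10): [0], [1], [2], [3], [4], [5], [6], [7], [8], [9]
  1-simplices (30): (30 of them)
  2-simplices (20): (20 of them)

so the chain groups are C_0 ≅ Z^10, C_1 ≅ Z^30, C_2 ≅ Z^20.

∂_1: C_1 → C_0 is given by ∂[p,q] = [q] − [p]. For instance
  ∂[8,9] = [9] − [8].
As a 10×30 matrix over Z this has rank 9, with invariant factors (1,1,1,1,1,1,1,1,1).

The boundary map ∂_2: C_2 → C_1 sends each 2-simplex [p,q,r] to [q,r] − [p,r] + [p,q]. For instance
  ∂[3,4,7] = [4,7] − [3,7] + [3,4],
  ∂[0,1,7] = [1,7] − [0,7] + [0,1].
The 30×20 boundary matrix has rank 20 and Smith normal form diag(1,1,1,1,1,1,1,1,1,1,1,1,1,1,1,1,1,1,1,2).

Now H_k = ker ∂_k / im ∂_{k+1}, so:

  H_0: rank C_0 − rank ∂_1 = 10 − 9 = 1, and the invariant factors of ∂_1 are all 1, so H_0 = Z.
  H_1: rank ker ∂_1 − rank ∂_2 = (30 − 9) − 20 = 1, and ∂_2 has invariant factor 2 > 1, so H_1 = Z × Z/2.
  H_2: rank ker ∂_2 − rank ∂_3 = (20 − 20) − 0 = 0, and there is no ∂_3, so H_2 = 0.

Hence the Betti numbers are b_0 = 1, b_1 = 1, b_2 = 0.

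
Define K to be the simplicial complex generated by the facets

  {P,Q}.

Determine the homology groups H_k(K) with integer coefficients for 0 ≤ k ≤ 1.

Take the total order P < Q on the vertex set. Then K (dimension 1) consists of the simplices:

  0-simplices (2): P, Q
  1-simplices (1): PQ

Hence C_0 ≅ Z^2, C_1 ≅ Z^1.

Boundary ∂_1: C_1 → C_0 maps an edge to its endpoints' difference, ∂[p,q] = q − p. For instance
  ∂PQ = Q − P.
As a 2×1 matrix over Z this has rank 1, with invariant factors (1).

Computing H_k = (kernel of ∂_k) / (image of ∂_{k+1}):

  H_0: rank C_0 − rank ∂_1 = 2 − 1 = 1, and the invariant factors of ∂_1 are all 1, so H_0 ≅ Z.
  H_1: rank ker ∂_1 − rank ∂_2 = (1 − 1) − 0 = 0, and there is no ∂_2, so H_1 ≅ 0.

(K is a triangulation of the 1-simplex.)

H_0 = Z,  H_1 = 0.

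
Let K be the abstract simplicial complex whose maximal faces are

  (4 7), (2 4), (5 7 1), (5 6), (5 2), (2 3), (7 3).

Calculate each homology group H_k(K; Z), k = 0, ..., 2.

H_0 ≅ Z,  H_1 ≅ Z^2,  H_2 = 0.

We work with the vertex ordering 1 < 2 < 3 < 4 < 5 < 6 < 7. The simplices of K, each written with vertices in increasing order, are:

  0-simplices (7): [1], [2], [3], [4], [5], [6], [7]
  1-simplices (9): [1,5], [1,7], [2,3], [2,4], [2,5], [3,7], [4,7], [5,6], [5,7]
  2-simplices (1): [1,5,7]

Hence C_0 ≅ Z^7, C_1 ≅ Z^9, C_2 ≅ Z^1.

∂_1: C_1 → C_0 is given by ∂[p,q] = [q] − [p]. For instance
  ∂[5,6] = [6] − [5].
This gives a 7×9 integer matrix of rank 6; reducing to Smith normal form yields diagonal entries (1,1,1,1,1,1).

Boundary ∂_2: C_2 → C_1 maps a triangle to the signed sum of its edges. For instance
  ∂[1,5,7] = [5,7] − [1,7] + [1,5].
This gives a 9×1 integer matrix of rank 1; reducing to Smith normal form yields diagonal entries (1).

Now H_k = ker ∂_k / im ∂_{k+1}, so:

  H_0: rank C_0 − rank ∂_1 = 7 − 6 = 1, and the invariant factors of ∂_1 are all 1, so H_0 ≅ Z.
  H_1: rank ker ∂_1 − rank ∂_2 = (9 − 6) − 1 = 2, and the invariant factors of ∂_2 are all 1, so H_1 ≅ Z^2.
  H_2: rank ker ∂_2 − rank ∂_3 = (1 − 1) − 0 = 0, and there is no ∂_3, so H_2 ≅ 0.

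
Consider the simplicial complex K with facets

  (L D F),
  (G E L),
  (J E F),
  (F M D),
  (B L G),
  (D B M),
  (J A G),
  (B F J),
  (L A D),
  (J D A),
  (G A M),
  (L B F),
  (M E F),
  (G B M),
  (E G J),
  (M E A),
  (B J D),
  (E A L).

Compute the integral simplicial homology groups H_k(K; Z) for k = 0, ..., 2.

Fix the vertex order A < B < D < E < F < G < J < L < M and write every simplex with vertices in increasing order. Then dim K = 2 and the simplices of K are:

  0-simplices (9): A, B, D, E, F, G, J, L, M
  1-simplices (27): AD, AE, AG, AJ, AL, AM, BD, BF, BG, BJ, BL, BM, DF, DJ, DL, DM, EF, EG, EJ, EL, EM, FJ, FL, FM, GJ, GL, GM
  2-simplices (18): ADJ, ADL, AEL, AEM, AGJ, AGM, BDJ, BDM, BFJ, BFL, BGL, BGM, DFL, DFM, EFJ, EFM, EGJ, EGL

giving chain groups C_0 ≅ Z^9, C_1 ≅ Z^27, C_2 ≅ Z^18.

∂_1: C_1 → C_0 is given by ∂[p,q] = [q] − [p]. For instance
  ∂BF = F − B.
The 9×27 boundary matrix has rank 8 and Smith normal form diag(1,1,1,1,1,1,1,1).

The boundary map ∂_2: C_2 → C_1 sends each 2-simplex [p,q,r] to [q,r] − [p,r] + [p,q]. For instance
  ∂AEL = EL − AL + AE,
  ∂BFL = FL − BL + BF.
As a 27×18 matrix over Z this has rank 18, with invariant factors (1,1,1,1,1,1,1,1,1,1,1,1,1,1,1,1,1,2).

Reading off H_k = ker ∂_k / im ∂_{k+1}:

  H_0: rank C_0 − rank ∂_1 = 9 − 8 = 1, and the invariant factors of ∂_1 are all 1, so H_0 = Z.
  H_1: rank ker ∂_1 − rank ∂_2 = (27 − 8) − 18 = 1, and ∂_2 has invariant factor 2 > 1, so H_1 = Z × Z/2.
  H_2: rank ker ∂_2 − rank ∂_3 = (18 − 18) − 0 = 0, and there is no ∂_3, so H_2 = 0.

As a check, the Euler characteristic is 9 − 27 + 18 = 0, which agrees with 1 − 1 + 0 = 0.
(K is a triangulation of the Klein bottle.)

H_0 = Z,  H_1 = Z × Z/2,  H_2 = 0.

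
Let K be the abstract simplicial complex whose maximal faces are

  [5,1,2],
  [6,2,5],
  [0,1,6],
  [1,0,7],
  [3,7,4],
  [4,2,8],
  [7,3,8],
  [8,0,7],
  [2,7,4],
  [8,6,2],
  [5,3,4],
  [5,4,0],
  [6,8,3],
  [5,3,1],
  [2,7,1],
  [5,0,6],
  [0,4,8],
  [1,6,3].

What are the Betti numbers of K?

K has 9 vertices, 27 edges, 18 triangles.
rank ∂_0 = 0, rank ∂_1 = 8 ⇒ b_0 = 9 − 0 − 8 = 1; all invariant factors of ∂_1 are 1 so no torsion. So H_0 = Z.
rank ∂_1 = 8, rank ∂_2 = 18 ⇒ b_1 = 27 − 8 − 18 = 1; ∂_2 has invariant factor(s) [2] giving torsion. So H_1 = Z ⊕ Z/2.
rank ∂_2 = 18, rank ∂_3 = 0 ⇒ b_2 = 18 − 18 − 0 = 0. So H_2 = 0.

b_0 = 1, b_1 = 1, b_2 = 0.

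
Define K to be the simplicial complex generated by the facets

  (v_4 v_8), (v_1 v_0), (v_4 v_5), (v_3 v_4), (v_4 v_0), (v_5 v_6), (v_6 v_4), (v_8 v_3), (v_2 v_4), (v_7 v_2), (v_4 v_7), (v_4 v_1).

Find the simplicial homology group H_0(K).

H_0 ≅ Z.

Take the total order v_0 < v_1 < v_2 < v_3 < v_4 < v_5 < v_6 < v_7 < v_8 on the vertex set. Then K (dimension 1) consists of the simplices:

  0-simplices (9): [v_0], [v_1], [v_2], [v_3], [v_4], [v_5], [v_6], [v_7], [v_8]
  1-simplices (12): [v_0,v_1], [v_0,v_4], [v_1,v_4], [v_2,v_4], [v_2,v_7], [v_3,v_4], [v_3,v_8], [v_4,v_5], [v_4,v_6], [v_4,v_7], [v_4,v_8], [v_5,v_6]

giving chain groups C_0 ≅ Z^9, C_1 ≅ Z^12.

Boundary ∂_1: C_1 → C_0 sends each edge [p,q] (with p < q) to q − p. For instance
  ∂[v_3,v_4] = [v_4] − [v_3].
The resulting 9×12 matrix has rank 8, and its Smith normal form has invariant factors (1,1,1,1,1,1,1,1).

Computing H_k = (kernel of ∂_k) / (image of ∂_{k+1}):

  H_0: rank C_0 − rank ∂_1 = 9 − 8 = 1, and the invariant factors of ∂_1 are all 1, so H_0 = Z.

(K is a triangulation of a wedge of 4 circles.)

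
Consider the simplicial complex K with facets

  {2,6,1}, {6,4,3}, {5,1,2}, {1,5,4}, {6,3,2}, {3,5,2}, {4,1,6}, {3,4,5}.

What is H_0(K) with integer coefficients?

H_0 = Z.

Fix the vertex order 1 < 2 < 3 < 4 < 5 < 6 and write every simplex with vertices in increasing order. Then dim K = 2 and the simplices of K are:

  0-simplices (6): [1], [2], [3], [4], [5], [6]
  1-simplices (12): [1,2], [1,4], [1,5], [1,6], [2,3], [2,5], [2,6], [3,4], [3,5], [3,6], [4,5], [4,6]
  2-simplices (8): [1,2,5], [1,2,6], [1,4,5], [1,4,6], [2,3,5], [2,3,6], [3,4,5], [3,4,6]

so the chain groups are C_0 ≅ Z^6, C_1 ≅ Z^12, C_2 ≅ Z^8.

Boundary ∂_1: C_1 → C_0 is given by ∂[p,q] = [q] − [p]. For instance
  ∂[3,5] = [5] − [3].
As a 6×12 matrix over Z this has rank 5, with invariant factors (1,1,1,1,1).

Boundary ∂_2: C_2 → C_1 acts by ∂[p,q,r] = [q,r] − [p,r] + [p,q]. For instance
  ∂[3,4,5] = [4,5] − [3,5] + [3,4],
  ∂[1,2,6] = [2,6] − [1,6] + [1,2].
The resulting 12×8 matrix has rank 7, and its Smith normal form has invariant factors (1,1,1,1,1,1,1).

From H_k ≅ ker(∂_k) / im(∂_{k+1}) we obtain:

  H_0: rank C_0 − rank ∂_1 = 6 − 5 = 1, and the invariant factors of ∂_1 are all 1, so H_0 ≅ Z.

(K is a triangulation of the 2-sphere S^2.)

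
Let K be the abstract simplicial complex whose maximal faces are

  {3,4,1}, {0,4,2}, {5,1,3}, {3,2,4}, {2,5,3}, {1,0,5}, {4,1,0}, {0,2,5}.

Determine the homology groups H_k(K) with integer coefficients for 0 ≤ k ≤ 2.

H_0 = Z,  H_1 = 0,  H_2 = Z.

We work with the vertex ordering 0 < 1 < 2 < 3 < 4 < 5. The simplices of K, each written with vertices in increasing order, are:

  0-simplices (6): [0], [1], [2], [3], [4], [5]
  1-simplices (12): [0,1], [0,2], [0,4], [0,5], [1,3], [1,4], [1,5], [2,3], [2,4], [2,5], [3,4], [3,5]
  2-simplices (8): [0,1,4], [0,1,5], [0,2,4], [0,2,5], [1,3,4], [1,3,5], [2,3,4], [2,3,5]

so the chain groups are C_0 ≅ Z^6, C_1 ≅ Z^12, C_2 ≅ Z^8.

The boundary map ∂_1: C_1 → C_0 is given by ∂[p,q] = [q] − [p].
The 6×12 boundary matrix has rank 5 and Smith normal form diag(1,1,1,1,1).

The boundary map ∂_2: C_2 → C_1 acts by ∂[p,q,r] = [q,r] − [p,r] + [p,q]. For instance
  ∂[1,3,5] = [3,5] − [1,5] + [1,3],
  ∂[0,2,4] = [2,4] − [0,4] + [0,2].
The resulting 12×8 matrix has rank 7, and its Smith normal form has invariant factors (1,1,1,1,1,1,1).

Reading off H_k = ker ∂_k / im ∂_{k+1}:

  H_0: rank C_0 − rank ∂_1 = 6 − 5 = 1, and the invariant factors of ∂_1 are all 1, so H_0 = Z.
  H_1: rank ker ∂_1 − rank ∂_2 = (12 − 5) − 7 = 0, and the invariant factors of ∂_2 are all 1, so H_1 = 0.
  H_2: rank ker ∂_2 − rank ∂_3 = (8 − 7) − 0 = 1, and there is no ∂_3, so H_2 = Z.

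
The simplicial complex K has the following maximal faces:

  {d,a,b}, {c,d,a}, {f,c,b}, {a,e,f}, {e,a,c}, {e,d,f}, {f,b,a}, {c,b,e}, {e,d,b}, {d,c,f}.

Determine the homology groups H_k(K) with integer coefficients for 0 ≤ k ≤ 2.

H_0 ≅ Z,  H_1 ≅ Z_2,  H_2 = 0.

Take the total order a < b < c < d < e < f on the vertex set. Then K (dimension 2) consists of the simplices:

  0-simplices (6): a, b, c, d, e, f
  1-simplices (15): ab, ac, ad, ae, af, bc, bd, be, bf, cd, ce, cf, de, df, ef
  2-simplices (10): abd, abf, acd, ace, aef, bce, bcf, bde, cdf, def

so the chain groups are C_0 ≅ Z^6, C_1 ≅ Z^15, C_2 ≅ Z^10.

Boundary ∂_1: C_1 → C_0 sends each edge [p,q] (with p < q) to q − p. For instance
  ∂ab = b − a.
The resulting 6×15 matrix has rank 5, and its Smith normal form has invariant factors (1,1,1,1,1).

The boundary map ∂_2: C_2 → C_1 acts by ∂[p,q,r] = [q,r] − [p,r] + [p,q]. For instance
  ∂acd = cd − ad + ac,
  ∂abd = bd − ad + ab.
As a 15×10 matrix over Z this has rank 10, with invariant factors (1,1,1,1,1,1,1,1,1,2).

Computing H_k = (kernel of ∂_k) / (image of ∂_{k+1}):

  H_0: rank C_0 − rank ∂_1 = 6 − 5 = 1, and the invariant factors of ∂_1 are all 1, so H_0 = Z.
  H_1: rank ker ∂_1 − rank ∂_2 = (15 − 5) − 10 = 0, and ∂_2 has invariant factor 2 > 1, so H_1 = Z_2.
  H_2: rank ker ∂_2 − rank ∂_3 = (10 − 10) − 0 = 0, and there is no ∂_3, so H_2 = 0.

As a check, the Euler characteristic is 6 − 15 + 10 = 1, which agrees with 1 − 0 + 0 = 1.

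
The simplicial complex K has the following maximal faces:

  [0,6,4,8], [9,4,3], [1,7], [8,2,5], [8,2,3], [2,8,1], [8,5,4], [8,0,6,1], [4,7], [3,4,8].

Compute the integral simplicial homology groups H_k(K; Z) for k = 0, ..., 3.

H_0 ≅ Z,  H_1 ≅ Z,  H_2 = 0,  H_3 = 0.

We work with the vertex ordering 0 < 1 < 2 < 3 < 4 < 5 < 6 < 7 < 8 < 9. The simplices of K, each written with vertices in increasing order, are:

  0-simplices (10): [0], [1], [2], [3], [4], [5], [6], [7], [8], [9]
  1-simplices (21): [0,1], [0,4], [0,6], [0,8], [1,2], [1,6], [1,7], [1,8], [2,3], [2,5], [2,8], [3,4], [3,8], [3,9], [4,5], [4,6], [4,7], [4,8], [4,9], [5,8], [6,8]
  2-simplices (13): [0,1,6], [0,1,8], [0,4,6], [0,4,8], [0,6,8], [1,2,8], [1,6,8], [2,3,8], [2,5,8], [3,4,8], [3,4,9], [4,5,8], [4,6,8]
  3-simplices (2): [0,1,6,8], [0,4,6,8]

giving chain groups C_0 ≅ Z^10, C_1 ≅ Z^21, C_2 ≅ Z^13, C_3 ≅ Z^2.

The boundary map ∂_1: C_1 → C_0 sends each edge [p,q] (with p < q) to q − p.
This gives a 10×21 integer matrix of rank 9; reducing to Smith normal form yields diagonal entries (1,1,1,1,1,1,1,1,1).

The boundary map ∂_2: C_2 → C_1 sends each 2-simplex [p,q,r] to [q,r] − [p,r] + [p,q]. For instance
  ∂[0,4,6] = [4,6] − [0,6] + [0,4],
  ∂[2,5,8] = [5,8] − [2,8] + [2,5].
The resulting 21×13 matrix has rank 11, and its Smith normal form has invariant factors (1,1,1,1,1,1,1,1,1,1,1).

The boundary map ∂_3: C_3 → C_2 sends each 3-simplex σ to the alternating sum Σ_i (−1)^i (σ with its i-th vertex removed). For instance
  ∂[0,1,6,8] = [1,6,8] − [0,6,8] + [0,1,8] − [0,1,6],
  ∂[0,4,6,8] = [4,6,8] − [0,6,8] + [0,4,8] − [0,4,6].
This gives a 13×2 integer matrix of rank 2; reducing to Smith normal form yields diagonal entries (1,1).

Computing H_k = (kernel of ∂_k) / (image of ∂_{k+1}):

  H_0: rank C_0 − rank ∂_1 = 10 − 9 = 1, and the invariant factors of ∂_1 are all 1, so H_0 ≅ Z.
  H_1: rank ker ∂_1 − rank ∂_2 = (21 − 9) − 11 = 1, and the invariant factors of ∂_2 are all 1, so H_1 ≅ Z.
  H_2: rank ker ∂_2 − rank ∂_3 = (13 − 11) − 2 = 0, and the invariant factors of ∂_3 are all 1, so H_2 ≅ 0.
  H_3: rank ker ∂_3 − rank ∂_4 = (2 − 2) − 0 = 0, and there is no ∂_4, so H_3 ≅ 0.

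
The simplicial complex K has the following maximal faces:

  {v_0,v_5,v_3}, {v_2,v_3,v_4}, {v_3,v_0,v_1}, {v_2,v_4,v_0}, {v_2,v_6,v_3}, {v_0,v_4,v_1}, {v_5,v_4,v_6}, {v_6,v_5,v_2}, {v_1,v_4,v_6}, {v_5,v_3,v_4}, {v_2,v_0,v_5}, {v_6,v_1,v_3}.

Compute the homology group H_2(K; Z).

Fix the vertex order v_0 < v_1 < v_2 < v_3 < v_4 < v_5 < v_6 and write every simplex with vertices in increasing order. Then dim K = 2 and the simplices of K are:

  0-simplices (7): [v_0], [v_1], [v_2], [v_3], [v_4], [v_5], [v_6]
  1-simplices (18): (18 of them)
  2-simplices (12): (12 of them)

giving chain groups C_0 ≅ Z^7, C_1 ≅ Z^18, C_2 ≅ Z^12.

The boundary map ∂_1: C_1 → C_0 maps an edge to its endpoints' difference, ∂[p,q] = q − p. For instance
  ∂[v_4,v_6] = [v_6] − [v_4].
The 7×18 boundary matrix has rank 6 and Smith normal form diag(1,1,1,1,1,1).

The boundary map ∂_2: C_2 → C_1 maps a triangle to the signed sum of its edges. For instance
  ∂[v_2,v_5,v_6] = [v_5,v_6] − [v_2,v_6] + [v_2,v_5],
  ∂[v_0,v_1,v_3] = [v_1,v_3] − [v_0,v_3] + [v_0,v_1].
The resulting 18×12 matrix has rank 12, and its Smith normal form has invariant factors (1,1,1,1,1,1,1,1,1,1,1,2).

Now H_k = ker ∂_k / im ∂_{k+1}, so:

  H_2: rank ker ∂_2 − rank ∂_3 = (12 − 12) − 0 = 0, and there is no ∂_3, so H_2 = 0.

(K is a triangulation of the real projective plane RP^2.)

H_2 ≅ 0.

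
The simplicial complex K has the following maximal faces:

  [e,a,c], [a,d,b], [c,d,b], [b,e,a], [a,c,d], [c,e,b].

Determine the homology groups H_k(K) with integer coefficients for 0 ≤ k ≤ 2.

We work with the vertex ordering a < b < c < d < e. The simplices of K, each written with vertices in increasing order, are:

  0-simplices (5): a, b, c, d, e
  1-simplices (9): ab, ac, ad, ae, bc, bd, be, cd, ce
  2-simplices (6): abd, abe, acd, ace, bcd, bce

giving chain groups C_0 ≅ Z^5, C_1 ≅ Z^9, C_2 ≅ Z^6.

∂_1: C_1 → C_0 is given by ∂[p,q] = [q] − [p]. For instance
  ∂ae = e − a.
This gives a 5×9 integer matrix of rank 4; reducing to Smith normal form yields diagonal entries (1,1,1,1).

∂_2: C_2 → C_1 acts by ∂[p,q,r] = [q,r] − [p,r] + [p,q]. For instance
  ∂acd = cd − ad + ac,
  ∂abe = be − ae + ab.
This gives a 9×6 integer matrix of rank 5; reducing to Smith normal form yields diagonal entries (1,1,1,1,1).

Computing H_k = (kernel of ∂_k) / (image of ∂_{k+1}):

  H_0: rank C_0 − rank ∂_1 = 5 − 4 = 1, and the invariant factors of ∂_1 are all 1, so H_0 = Z.
  H_1: rank ker ∂_1 − rank ∂_2 = (9 − 4) − 5 = 0, and the invariant factors of ∂_2 are all 1, so H_1 = 0.
  H_2: rank ker ∂_2 − rank ∂_3 = (6 − 5) − 0 = 1, and there is no ∂_3, so H_2 = Z.

H_0 = Z,  H_1 = 0,  H_2 = Z.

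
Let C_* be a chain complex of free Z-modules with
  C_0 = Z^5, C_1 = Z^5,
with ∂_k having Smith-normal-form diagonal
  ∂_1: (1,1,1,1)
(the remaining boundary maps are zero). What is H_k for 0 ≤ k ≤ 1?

H_0 ≅ Z,  H_1 ≅ Z.

H_0: b_0 = 5 − 0 − 4 = 1; torsion from ∂_1 factors > 1: none. So H_0 ≅ Z.
H_1: b_1 = 5 − 4 − 0 = 1; torsion from ∂_2 factors > 1: none. So H_1 ≅ Z.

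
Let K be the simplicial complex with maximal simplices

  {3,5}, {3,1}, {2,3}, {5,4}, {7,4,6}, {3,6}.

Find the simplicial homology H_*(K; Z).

Fix the vertex order 1 < 2 < 3 < 4 < 5 < 6 < 7 and write every simplex with vertices in increasing order. Then dim K = 2 and the simplices of K are:

  0-simplices (7): [1], [2], [3], [4], [5], [6], [7]
  1-simplices (8): [1,3], [2,3], [3,5], [3,6], [4,5], [4,6], [4,7], [6,7]
  2-simplices (1): [4,6,7]

so the chain groups are C_0 ≅ Z^7, C_1 ≅ Z^8, C_2 ≅ Z^1.

The boundary map ∂_1: C_1 → C_0 is given by ∂[p,q] = [q] − [p]. For instance
  ∂[4,5] = [5] − [4].
The resulting 7×8 matrix has rank 6, and its Smith normal form has invariant factors (1,1,1,1,1,1).

Boundary ∂_2: C_2 → C_1 acts by ∂[p,q,r] = [q,r] − [p,r] + [p,q]. For instance
  ∂[4,6,7] = [6,7] − [4,7] + [4,6].
This gives a 8×1 integer matrix of rank 1; reducing to Smith normal form yields diagonal entries (1).

Computing H_k = (kernel of ∂_k) / (image of ∂_{k+1}):

  H_0: rank C_0 − rank ∂_1 = 7 − 6 = 1, and the invariant factors of ∂_1 are all 1, so H_0 = Z.
  H_1: rank ker ∂_1 − rank ∂_2 = (8 − 6) − 1 = 1, and the invariant factors of ∂_2 are all 1, so H_1 = Z.
  H_2: rank ker ∂_2 − rank ∂_3 = (1 − 1) − 0 = 0, and there is no ∂_3, so H_2 = 0.

As a check, the Euler characteristic is 7 − 8 + 1 = 0, which agrees with 1 − 1 + 0 = 0.

H_0 = Z,  H_1 = Z,  H_2 = 0.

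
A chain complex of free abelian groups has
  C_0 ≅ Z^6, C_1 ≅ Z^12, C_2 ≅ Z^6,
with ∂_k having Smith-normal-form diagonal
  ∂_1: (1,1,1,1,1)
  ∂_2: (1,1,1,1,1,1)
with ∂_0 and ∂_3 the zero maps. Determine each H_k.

H_0 = Z,  H_1 = Z,  H_2 = 0.

H_0: b_0 = 6 − 0 − 5 = 1; torsion from ∂_1 factors > 1: none. So H_0 = Z.
H_1: b_1 = 12 − 5 − 6 = 1; torsion from ∂_2 factors > 1: none. So H_1 = Z.
H_2: b_2 = 6 − 6 − 0 = 0; torsion from ∂_3 factors > 1: none. So H_2 = 0.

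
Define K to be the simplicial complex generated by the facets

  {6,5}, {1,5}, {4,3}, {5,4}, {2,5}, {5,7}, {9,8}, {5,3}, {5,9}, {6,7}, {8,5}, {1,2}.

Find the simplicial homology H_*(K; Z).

We work with the vertex ordering 1 < 2 < 3 < 4 < 5 < 6 < 7 < 8 < 9. The simplices of K, each written with vertices in increasing order, are:

  0-simplices (9): [1], [2], [3], [4], [5], [6], [7], [8], [9]
  1-simplices (12): [1,2], [1,5], [2,5], [3,4], [3,5], [4,5], [5,6], [5,7], [5,8], [5,9], [6,7], [8,9]

Hence C_0 ≅ Z^9, C_1 ≅ Z^12.

The boundary map ∂_1: C_1 → C_0 sends each edge [p,q] (with p < q) to q − p. For instance
  ∂[5,6] = [6] − [5].
The 9×12 boundary matrix has rank 8 and Smith normal form diag(1,1,1,1,1,1,1,1).

Now H_k = ker ∂_k / im ∂_{k+1}, so:

  H_0: rank C_0 − rank ∂_1 = 9 − 8 = 1, and the invariant factors of ∂_1 are all 1, so H_0 = Z.
  H_1: rank ker ∂_1 − rank ∂_2 = (12 − 8) − 0 = 4, and there is no ∂_2, so H_1 = Z^4.

H_0 ≅ Z,  H_1 ≅ Z^4.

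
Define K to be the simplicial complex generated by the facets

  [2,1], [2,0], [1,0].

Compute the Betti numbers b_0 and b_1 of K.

b_0 = 1, b_1 = 1.

We work with the vertex ordering 0 < 1 < 2. The simplices of K, each written with vertices in increasing order, are:

  0-simplices (3): [0], [1], [2]
  1-simplices (3): [0,1], [0,2], [1,2]

Hence C_0 ≅ Z^3, C_1 ≅ Z^3.

Boundary ∂_1: C_1 → C_0 sends each edge [p,q] (with p < q) to q − p. For instance
  ∂[1,2] = [2] − [1].
The 3×3 boundary matrix has rank 2 and Smith normal form diag(1,1).

Now H_k = ker ∂_k / im ∂_{k+1}, so:

  H_0: rank C_0 − rank ∂_1 = 3 − 2 = 1, and the invariant factors of ∂_1 are all 1, so H_0 ≅ Z.
  H_1: rank ker ∂_1 − rank ∂_2 = (3 − 2) − 0 = 1, and there is no ∂_2, so H_1 ≅ Z.

(K is a triangulation of the circle S^1.)

Hence the Betti numbers are b_0 = 1, b_1 = 1.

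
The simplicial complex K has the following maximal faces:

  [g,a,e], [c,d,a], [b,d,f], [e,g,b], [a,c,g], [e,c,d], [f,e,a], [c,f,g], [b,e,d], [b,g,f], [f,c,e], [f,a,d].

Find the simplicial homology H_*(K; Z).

H_0 ≅ Z,  H_1 ≅ Z/2Z,  H_2 = 0.

Order the vertices as a < b < c < d < e < f < g. Listing each simplex with vertices in this order, K has dimension 2 with simplices:

  0-simplices (7): a, b, c, d, e, f, g
  1-simplices (18): ac, ad, ae, af, ag, bd, be, bf, bg, cd, ce, cf, cg, de, df, ef, eg, fg
  2-simplices (12): acd, acg, adf, aef, aeg, bde, bdf, beg, bfg, cde, cef, cfg

giving chain groups C_0 ≅ Z^7, C_1 ≅ Z^18, C_2 ≅ Z^12.

The boundary map ∂_1: C_1 → C_0 sends each edge [p,q] (with p < q) to q − p. For instance
  ∂cd = d − c.
The resulting 7×18 matrix has rank 6, and its Smith normal form has invariant factors (1,1,1,1,1,1).

Boundary ∂_2: C_2 → C_1 acts by ∂[p,q,r] = [q,r] − [p,r] + [p,q]. For instance
  ∂bdf = df − bf + bd,
  ∂cfg = fg − cg + cf.
The resulting 18×12 matrix has rank 12, and its Smith normal form has invariant factors (1,1,1,1,1,1,1,1,1,1,1,2).

From H_k ≅ ker(∂_k) / im(∂_{k+1}) we obtain:

  H_0: rank C_0 − rank ∂_1 = 7 − 6 = 1, and the invariant factors of ∂_1 are all 1, so H_0 ≅ Z.
  H_1: rank ker ∂_1 − rank ∂_2 = (18 − 6) − 12 = 0, and ∂_2 has invariant factor 2 > 1, so H_1 ≅ Z/2Z.
  H_2: rank ker ∂_2 − rank ∂_3 = (12 − 12) − 0 = 0, and there is no ∂_3, so H_2 ≅ 0.

As a check, the Euler characteristic is 7 − 18 + 12 = 1, which agrees with 1 − 0 + 0 = 1.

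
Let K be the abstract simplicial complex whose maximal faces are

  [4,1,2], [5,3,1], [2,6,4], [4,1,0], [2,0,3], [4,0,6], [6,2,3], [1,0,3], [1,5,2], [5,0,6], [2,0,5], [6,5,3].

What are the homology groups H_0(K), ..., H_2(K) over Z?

H_0 = Z,  H_1 = Z/2,  H_2 = 0.

Order the vertices as 0 < 1 < 2 < 3 < 4 < 5 < 6. Listing each simplex with vertices in this order, K has dimension 2 with simplices:

  0-simplices (7): [0], [1], [2], [3], [4], [5], [6]
  1-simplices (18): [0,1], [0,2], [0,3], [0,4], [0,5], [0,6], [1,2], [1,3], [1,4], [1,5], [2,3], [2,4], [2,5], [2,6], [3,5], [3,6], [4,6], [5,6]
  2-simplices (12): [0,1,3], [0,1,4], [0,2,3], [0,2,5], [0,4,6], [0,5,6], [1,2,4], [1,2,5], [1,3,5], [2,3,6], [2,4,6], [3,5,6]

so the chain groups are C_0 ≅ Z^7, C_1 ≅ Z^18, C_2 ≅ Z^12.

Boundary ∂_1: C_1 → C_0 is given by ∂[p,q] = [q] − [p]. For instance
  ∂[3,6] = [6] − [3].
The resulting 7×18 matrix has rank 6, and its Smith normal form has invariant factors (1,1,1,1,1,1).

Boundary ∂_2: C_2 → C_1 sends each 2-simplex [p,q,r] to [q,r] − [p,r] + [p,q]. For instance
  ∂[0,5,6] = [5,6] − [0,6] + [0,5],
  ∂[0,1,3] = [1,3] − [0,3] + [0,1].
As a 18×12 matrix over Z this has rank 12, with invariant factors (1,1,1,1,1,1,1,1,1,1,1,2).

Reading off H_k = ker ∂_k / im ∂_{k+1}:

  H_0: rank C_0 − rank ∂_1 = 7 − 6 = 1, and the invariant factors of ∂_1 are all 1, so H_0 = Z.
  H_1: rank ker ∂_1 − rank ∂_2 = (18 − 6) − 12 = 0, and ∂_2 has invariant factor 2 > 1, so H_1 = Z/2.
  H_2: rank ker ∂_2 − rank ∂_3 = (12 − 12) − 0 = 0, and there is no ∂_3, so H_2 = 0.

(K is a triangulation of the real projective plane RP^2.)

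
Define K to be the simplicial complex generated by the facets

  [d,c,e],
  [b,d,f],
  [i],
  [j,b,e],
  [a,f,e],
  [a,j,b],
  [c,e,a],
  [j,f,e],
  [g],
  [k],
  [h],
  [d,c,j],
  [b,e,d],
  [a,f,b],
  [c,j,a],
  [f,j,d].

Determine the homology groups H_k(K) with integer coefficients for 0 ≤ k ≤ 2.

K has 11 vertices, 18 edges, 12 triangles.
rank ∂_0 = 0, rank ∂_1 = 6 ⇒ b_0 = 11 − 0 − 6 = 5; all invariant factors of ∂_1 are 1 so no torsion. So H_0 = Z^5.
rank ∂_1 = 6, rank ∂_2 = 12 ⇒ b_1 = 18 − 6 − 12 = 0; ∂_2 has invariant factor(s) [2] giving torsion. So H_1 = Z/2.
rank ∂_2 = 12, rank ∂_3 = 0 ⇒ b_2 = 12 − 12 − 0 = 0. So H_2 = 0.

H_0 = Z^5,  H_1 = Z/2,  H_2 = 0.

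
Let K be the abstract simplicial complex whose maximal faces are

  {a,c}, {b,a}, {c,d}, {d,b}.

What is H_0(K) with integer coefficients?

H_0 = Z.

Order the vertices as a < b < c < d. Listing each simplex with vertices in this order, K has dimension 1 with simplices:

  0-simplices (4): a, b, c, d
  1-simplices (4): ab, ac, bd, cd

Hence C_0 ≅ Z^4, C_1 ≅ Z^4.

∂_1: C_1 → C_0 sends each edge [p,q] (with p < q) to q − p.
The resulting 4×4 matrix has rank 3, and its Smith normal form has invariant factors (1,1,1).

Now H_k = ker ∂_k / im ∂_{k+1}, so:

  H_0: rank C_0 − rank ∂_1 = 4 − 3 = 1, and the invariant factors of ∂_1 are all 1, so H_0 ≅ Z.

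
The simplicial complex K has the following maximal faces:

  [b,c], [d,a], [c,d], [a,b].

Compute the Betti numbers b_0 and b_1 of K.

b_0 = 1, b_1 = 1.

Order the vertices as a < b < c < d. Listing each simplex with vertices in this order, K has dimension 1 with simplices:

  0-simplices (4): a, b, c, d
  1-simplices (4): ab, ad, bc, cd

so the chain groups are C_0 ≅ Z^4, C_1 ≅ Z^4.

Boundary ∂_1: C_1 → C_0 sends each edge [p,q] (with p < q) to q − p.
The 4×4 boundary matrix has rank 3 and Smith normal form diag(1,1,1).

Computing H_k = (kernel of ∂_k) / (image of ∂_{k+1}):

  H_0: rank C_0 − rank ∂_1 = 4 − 3 = 1, and the invariant factors of ∂_1 are all 1, so H_0 = Z.
  H_1: rank ker ∂_1 − rank ∂_2 = (4 − 3) − 0 = 1, and there is no ∂_2, so H_1 = Z.

Hence the Betti numbers are b_0 = 1, b_1 = 1.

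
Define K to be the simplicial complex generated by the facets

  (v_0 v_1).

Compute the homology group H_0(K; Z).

H_0 = Z.

Order the vertices as v_0 < v_1. Listing each simplex with vertices in this order, K has dimension 1 with simplices:

  0-simplices (2): [v_0], [v_1]
  1-simplices (1): [v_0,v_1]

giving chain groups C_0 ≅ Z^2, C_1 ≅ Z^1.

The boundary map ∂_1: C_1 → C_0 sends each edge [p,q] (with p < q) to q − p. For instance
  ∂[v_0,v_1] = [v_1] − [v_0].
The 2×1 boundary matrix has rank 1 and Smith normal form diag(1).

Now H_k = ker ∂_k / im ∂_{k+1}, so:

  H_0: rank C_0 − rank ∂_1 = 2 − 1 = 1, and the invariant factors of ∂_1 are all 1, so H_0 = Z.

(K is a triangulation of the 1-simplex.)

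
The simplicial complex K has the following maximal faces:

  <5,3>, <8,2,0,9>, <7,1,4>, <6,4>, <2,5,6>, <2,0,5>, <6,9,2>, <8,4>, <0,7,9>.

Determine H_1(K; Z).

K has 10 vertices, 19 edges, 9 triangles, 1 3-simplex.
rank ∂_1 = 9, rank ∂_2 = 8 ⇒ b_1 = 19 − 9 − 8 = 2; all invariant factors of ∂_2 are 1 so no torsion. So H_1 = Z^2.

H_1 = Z^2.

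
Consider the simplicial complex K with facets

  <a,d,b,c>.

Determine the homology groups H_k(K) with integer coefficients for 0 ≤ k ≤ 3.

H_0 = Z,  H_1 = 0,  H_2 = 0,  H_3 = 0.

We work with the vertex ordering a < b < c < d. The simplices of K, each written with vertices in increasing order, are:

  0-simplices (4): a, b, c, d
  1-simplices (6): ab, ac, ad, bc, bd, cd
  2-simplices (4): abc, abd, acd, bcd
  3-simplices (1): abcd

Hence C_0 ≅ Z^4, C_1 ≅ Z^6, C_2 ≅ Z^4, C_3 ≅ Z^1.

The boundary map ∂_1: C_1 → C_0 is given by ∂[p,q] = [q] − [p].
The resulting 4×6 matrix has rank 3, and its Smith normal form has invariant factors (1,1,1).

Boundary ∂_2: C_2 → C_1 sends each 2-simplex [p,q,r] to [q,r] − [p,r] + [p,q]. For instance
  ∂abd = bd − ad + ab,
  ∂bcd = cd − bd + bc.
As a 6×4 matrix over Z this has rank 3, with invariant factors (1,1,1).

The boundary map ∂_3: C_3 → C_2 sends each 3-simplex σ to the alternating sum Σ_i (−1)^i (σ with its i-th vertex removed). For instance
  ∂abcd = bcd − acd + abd − abc.
The resulting 4×1 matrix has rank 1, and its Smith normal form has invariant factors (1).

Reading off H_k = ker ∂_k / im ∂_{k+1}:

  H_0: rank C_0 − rank ∂_1 = 4 − 3 = 1, and the invariant factors of ∂_1 are all 1, so H_0 = Z.
  H_1: rank ker ∂_1 − rank ∂_2 = (6 − 3) − 3 = 0, and the invariant factors of ∂_2 are all 1, so H_1 = 0.
  H_2: rank ker ∂_2 − rank ∂_3 = (4 − 3) − 1 = 0, and the invariant factors of ∂_3 are all 1, so H_2 = 0.
  H_3: rank ker ∂_3 − rank ∂_4 = (1 − 1) − 0 = 0, and there is no ∂_4, so H_3 = 0.

(K is a triangulation of the 3-simplex.)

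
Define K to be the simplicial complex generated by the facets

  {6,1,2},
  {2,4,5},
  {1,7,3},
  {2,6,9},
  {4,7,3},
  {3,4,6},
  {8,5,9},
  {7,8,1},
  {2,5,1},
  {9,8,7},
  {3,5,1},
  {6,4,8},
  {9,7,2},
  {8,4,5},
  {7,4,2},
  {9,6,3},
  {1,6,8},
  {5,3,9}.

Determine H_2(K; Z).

H_2 = Z.

Take the total order 1 < 2 < 3 < 4 < 5 < 6 < 7 < 8 < 9 on the vertex set. Then K (dimension 2) consists of the simplices:

  0-simplices (9): [1], [2], [3], [4], [5], [6], [7], [8], [9]
  1-simplices (27): (27 of them)
  2-simplices (18): [1,2,5], [1,2,6], [1,3,5], [1,3,7], [1,6,8], [1,7,8], [2,4,5], [2,4,7], [2,6,9], [2,7,9], [3,4,6], [3,4,7], [3,5,9], [3,6,9], [4,5,8], [4,6,8], [5,8,9], [7,8,9]

giving chain groups C_0 ≅ Z^9, C_1 ≅ Z^27, C_2 ≅ Z^18.

∂_1: C_1 → C_0 is given by ∂[p,q] = [q] − [p]. For instance
  ∂[5,9] = [9] − [5].
As a 9×27 matrix over Z this has rank 8, with invariant factors (1,1,1,1,1,1,1,1).

Boundary ∂_2: C_2 → C_1 maps a triangle to the signed sum of its edges. For instance
  ∂[4,6,8] = [6,8] − [4,8] + [4,6],
  ∂[1,2,6] = [2,6] − [1,6] + [1,2].
The 27×18 boundary matrix has rank 17 and Smith normal form diag(1,1,1,1,1,1,1,1,1,1,1,1,1,1,1,1,1).

From H_k ≅ ker(∂_k) / im(∂_{k+1}) we obtain:

  H_2: rank ker ∂_2 − rank ∂_3 = (18 − 17) − 0 = 1, and there is no ∂_3, so H_2 = Z.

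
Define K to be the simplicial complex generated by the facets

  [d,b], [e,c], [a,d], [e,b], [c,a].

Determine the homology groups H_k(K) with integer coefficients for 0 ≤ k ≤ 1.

Fix the vertex order a < b < c < d < e and write every simplex with vertices in increasing order. Then dim K = 1 and the simplices of K are:

  0-simplices (5): a, b, c, d, e
  1-simplices (5): ac, ad, bd, be, ce

so the chain groups are C_0 ≅ Z^5, C_1 ≅ Z^5.

∂_1: C_1 → C_0 is given by ∂[p,q] = [q] − [p]. For instance
  ∂ce = e − c.
The 5×5 boundary matrix has rank 4 and Smith normal form diag(1,1,1,1).

Reading off H_k = ker ∂_k / im ∂_{k+1}:

  H_0: rank C_0 − rank ∂_1 = 5 − 4 = 1, and the invariant factors of ∂_1 are all 1, so H_0 ≅ Z.
  H_1: rank ker ∂_1 − rank ∂_2 = (5 − 4) − 0 = 1, and there is no ∂_2, so H_1 ≅ Z.

H_0 = Z,  H_1 = Z.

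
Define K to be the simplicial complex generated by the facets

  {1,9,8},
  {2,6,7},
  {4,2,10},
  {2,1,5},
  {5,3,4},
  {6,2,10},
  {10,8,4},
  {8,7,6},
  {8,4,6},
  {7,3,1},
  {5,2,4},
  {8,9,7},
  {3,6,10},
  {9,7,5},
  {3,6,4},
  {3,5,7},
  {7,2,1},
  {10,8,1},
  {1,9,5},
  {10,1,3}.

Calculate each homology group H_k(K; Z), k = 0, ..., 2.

H_0 ≅ Z,  H_1 ≅ Z × Z/2,  H_2 = 0.

Order the vertices as 1 < 2 < 3 < 4 < 5 < 6 < 7 < 8 < 9 < 10. Listing each simplex with vertices in this order, K has dimension 2 with simplices:

  0-simplices (10): [1], [2], [3], [4], [5], [6], [7], [8], [9], [10]
  1-simplices (30): (30 of them)
  2-simplices (20): (20 of them)

so the chain groups are C_0 ≅ Z^10, C_1 ≅ Z^30, C_2 ≅ Z^20.

The boundary map ∂_1: C_1 → C_0 is given by ∂[p,q] = [q] − [p].
The 10×30 boundary matrix has rank 9 and Smith normal form diag(1,1,1,1,1,1,1,1,1).

Boundary ∂_2: C_2 → C_1 acts by ∂[p,q,r] = [q,r] − [p,r] + [p,q]. For instance
  ∂[1,3,7] = [3,7] − [1,7] + [1,3],
  ∂[3,4,5] = [4,5] − [3,5] + [3,4].
The resulting 30×20 matrix has rank 20, and its Smith normal form has invariant factors (1,1,1,1,1,1,1,1,1,1,1,1,1,1,1,1,1,1,1,2).

From H_k ≅ ker(∂_k) / im(∂_{k+1}) we obtain:

  H_0: rank C_0 − rank ∂_1 = 10 − 9 = 1, and the invariant factors of ∂_1 are all 1, so H_0 ≅ Z.
  H_1: rank ker ∂_1 − rank ∂_2 = (30 − 9) − 20 = 1, and ∂_2 has invariant factor 2 > 1, so H_1 ≅ Z × Z/2.
  H_2: rank ker ∂_2 − rank ∂_3 = (20 − 20) − 0 = 0, and there is no ∂_3, so H_2 ≅ 0.

(K is a triangulation of the Klein bottle.)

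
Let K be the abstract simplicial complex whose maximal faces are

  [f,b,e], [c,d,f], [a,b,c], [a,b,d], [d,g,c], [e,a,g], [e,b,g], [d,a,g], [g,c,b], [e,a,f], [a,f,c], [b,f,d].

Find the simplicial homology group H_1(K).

Fix the vertex order a < b < c < d < e < f < g and write every simplex with vertices in increasing order. Then dim K = 2 and the simplices of K are:

  0-simplices (7): a, b, c, d, e, f, g
  1-simplices (18): ab, ac, ad, ae, af, ag, bc, bd, be, bf, bg, cd, cf, cg, df, dg, ef, eg
  2-simplices (12): abc, abd, acf, adg, aef, aeg, bcg, bdf, bef, beg, cdf, cdg

Hence C_0 ≅ Z^7, C_1 ≅ Z^18, C_2 ≅ Z^12.

The boundary map ∂_1: C_1 → C_0 sends each edge [p,q] (with p < q) to q − p. For instance
  ∂ef = f − e.
This gives a 7×18 integer matrix of rank 6; reducing to Smith normal form yields diagonal entries (1,1,1,1,1,1).

∂_2: C_2 → C_1 sends each 2-simplex [p,q,r] to [q,r] − [p,r] + [p,q]. For instance
  ∂bef = ef − bf + be,
  ∂bdf = df − bf + bd.
The resulting 18×12 matrix has rank 12, and its Smith normal form has invariant factors (1,1,1,1,1,1,1,1,1,1,1,2).

From H_k ≅ ker(∂_k) / im(∂_{k+1}) we obtain:

  H_1: rank ker ∂_1 − rank ∂_2 = (18 − 6) − 12 = 0, and ∂_2 has invariant factor 2 > 1, so H_1 = Z/2Z.

(K is a triangulation of the real projective plane RP^2.)

H_1 = Z/2Z.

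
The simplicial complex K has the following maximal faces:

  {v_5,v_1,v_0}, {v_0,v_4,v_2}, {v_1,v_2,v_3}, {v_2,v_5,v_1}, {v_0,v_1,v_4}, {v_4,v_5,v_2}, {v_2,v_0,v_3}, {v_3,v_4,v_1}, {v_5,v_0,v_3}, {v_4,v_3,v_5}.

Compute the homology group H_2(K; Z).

K has 6 vertices, 15 edges, 10 triangles.
rank ∂_2 = 10, rank ∂_3 = 0 ⇒ b_2 = 10 − 10 − 0 = 0. So H_2 ≅ 0.

H_2 ≅ 0.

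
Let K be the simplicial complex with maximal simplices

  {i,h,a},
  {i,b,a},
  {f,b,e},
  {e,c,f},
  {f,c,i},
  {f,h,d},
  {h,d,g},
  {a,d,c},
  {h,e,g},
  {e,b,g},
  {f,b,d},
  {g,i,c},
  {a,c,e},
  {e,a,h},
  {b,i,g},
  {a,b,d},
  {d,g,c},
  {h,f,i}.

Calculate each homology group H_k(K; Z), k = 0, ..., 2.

Order the vertices as a < b < c < d < e < f < g < h < i. Listing each simplex with vertices in this order, K has dimension 2 with simplices:

  0-simplices (9): a, b, c, d, e, f, g, h, i
  1-simplices (27): ab, ac, ad, ae, ah, ai, bd, be, bf, bg, bi, cd, ce, cf, cg, ci, df, dg, dh, ef, eg, eh, fh, fi, gh, gi, hi
  2-simplices (18): abd, abi, acd, ace, aeh, ahi, bdf, bef, beg, bgi, cdg, cef, cfi, cgi, dfh, dgh, egh, fhi

Hence C_0 ≅ Z^9, C_1 ≅ Z^27, C_2 ≅ Z^18.

Boundary ∂_1: C_1 → C_0 maps an edge to its endpoints' difference, ∂[p,q] = q − p. For instance
  ∂cd = d − c.
The resulting 9×27 matrix has rank 8, and its Smith normal form has invariant factors (1,1,1,1,1,1,1,1).

Boundary ∂_2: C_2 → C_1 acts by ∂[p,q,r] = [q,r] − [p,r] + [p,q]. For instance
  ∂ace = ce − ae + ac,
  ∂cdg = dg − cg + cd.
This gives a 27×18 integer matrix of rank 17; reducing to Smith normal form yields diagonal entries (1,1,1,1,1,1,1,1,1,1,1,1,1,1,1,1,1).

Reading off H_k = ker ∂_k / im ∂_{k+1}:

  H_0: rank C_0 − rank ∂_1 = 9 − 8 = 1, and the invariant factors of ∂_1 are all 1, so H_0 = Z.
  H_1: rank ker ∂_1 − rank ∂_2 = (27 − 8) − 17 = 2, and the invariant factors of ∂_2 are all 1, so H_1 = Z^2.
  H_2: rank ker ∂_2 − rank ∂_3 = (18 − 17) − 0 = 1, and there is no ∂_3, so H_2 = Z.

As a check, the Euler characteristic is 9 − 27 + 18 = 0, which agrees with 1 − 2 + 1 = 0.
(K is a triangulation of the torus T^2.)

H_0 = Z,  H_1 = Z^2,  H_2 = Z.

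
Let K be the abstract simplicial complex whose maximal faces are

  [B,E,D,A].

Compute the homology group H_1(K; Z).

Take the total order A < B < D < E on the vertex set. Then K (dimension 3) consists of the simplices:

  0-simplices (4): A, B, D, E
  1-simplices (6): AB, AD, AE, BD, BE, DE
  2-simplices (4): ABD, ABE, ADE, BDE
  3-simplices (1): ABDE

so the chain groups are C_0 ≅ Z^4, C_1 ≅ Z^6, C_2 ≅ Z^4, C_3 ≅ Z^1.

The boundary map ∂_1: C_1 → C_0 maps an edge to its endpoints' difference, ∂[p,q] = q − p. For instance
  ∂BE = E − B.
This gives a 4×6 integer matrix of rank 3; reducing to Smith normal form yields diagonal entries (1,1,1).

Boundary ∂_2: C_2 → C_1 sends each 2-simplex [p,q,r] to [q,r] − [p,r] + [p,q]. For instance
  ∂ABD = BD − AD + AB,
  ∂BDE = DE − BE + BD.
The 6×4 boundary matrix has rank 3 and Smith normal form diag(1,1,1).

Boundary ∂_3: C_3 → C_2 sends each 3-simplex σ to the alternating sum Σ_i (−1)^i (σ with its i-th vertex removed). For instance
  ∂ABDE = BDE − ADE + ABE − ABD.
The resulting 4×1 matrix has rank 1, and its Smith normal form has invariant factors (1).

Reading off H_k = ker ∂_k / im ∂_{k+1}:

  H_1: rank ker ∂_1 − rank ∂_2 = (6 − 3) − 3 = 0, and the invariant factors of ∂_2 are all 1, so H_1 = 0.

H_1 ≅ 0.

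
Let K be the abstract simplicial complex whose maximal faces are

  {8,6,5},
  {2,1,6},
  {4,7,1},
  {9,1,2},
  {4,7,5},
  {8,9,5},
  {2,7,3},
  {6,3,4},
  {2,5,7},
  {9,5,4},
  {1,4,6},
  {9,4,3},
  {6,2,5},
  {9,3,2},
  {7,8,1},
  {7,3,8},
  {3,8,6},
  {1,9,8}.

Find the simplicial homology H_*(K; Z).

We work with the vertex ordering 1 < 2 < 3 < 4 < 5 < 6 < 7 < 8 < 9. The simplices of K, each written with vertices in increasing order, are:

  0-simplices (9): [1], [2], [3], [4], [5], [6], [7], [8], [9]
  1-simplices (27): (27 of them)
  2-simplices (18): [1,2,6], [1,2,9], [1,4,6], [1,4,7], [1,7,8], [1,8,9], [2,3,7], [2,3,9], [2,5,6], [2,5,7], [3,4,6], [3,4,9], [3,6,8], [3,7,8], [4,5,7], [4,5,9], [5,6,8], [5,8,9]

so the chain groups are C_0 ≅ Z^9, C_1 ≅ Z^27, C_2 ≅ Z^18.

The boundary map ∂_1: C_1 → C_0 is given by ∂[p,q] = [q] − [p].
The 9×27 boundary matrix has rank 8 and Smith normal form diag(1,1,1,1,1,1,1,1).

Boundary ∂_2: C_2 → C_1 sends each 2-simplex [p,q,r] to [q,r] − [p,r] + [p,q]. For instance
  ∂[1,7,8] = [7,8] − [1,8] + [1,7],
  ∂[2,5,7] = [5,7] − [2,7] + [2,5].
As a 27×18 matrix over Z this has rank 17, with invariant factors (1,1,1,1,1,1,1,1,1,1,1,1,1,1,1,1,1).

Computing H_k = (kernel of ∂_k) / (image of ∂_{k+1}):

  H_0: rank C_0 − rank ∂_1 = 9 − 8 = 1, and the invariant factors of ∂_1 are all 1, so H_0 ≅ Z.
  H_1: rank ker ∂_1 − rank ∂_2 = (27 − 8) − 17 = 2, and the invariant factors of ∂_2 are all 1, so H_1 ≅ Z^2.
  H_2: rank ker ∂_2 − rank ∂_3 = (18 − 17) − 0 = 1, and there is no ∂_3, so H_2 ≅ Z.

As a check, the Euler characteristic is 9 − 27 + 18 = 0, which agrees with 1 − 2 + 1 = 0.

H_0 = Z,  H_1 = Z^2,  H_2 = Z.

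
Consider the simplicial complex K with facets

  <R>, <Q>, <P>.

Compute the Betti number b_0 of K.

b_0 = 3.

We work with the vertex ordering P < Q < R. The simplices of K, each written with vertices in increasing order, are:

  0-simplices (3): P, Q, R

giving chain groups C_0 ≅ Z^3.

Reading off H_k = ker ∂_k / im ∂_{k+1}:

  H_0: rank C_0 − rank ∂_1 = 3 − 0 = 3, and there is no ∂_1, so H_0 = Z^3.

Hence the Betti numbers are b_0 = 3.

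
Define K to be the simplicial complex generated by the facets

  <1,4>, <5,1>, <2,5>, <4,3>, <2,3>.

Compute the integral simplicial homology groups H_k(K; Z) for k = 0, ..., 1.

H_0 ≅ Z,  H_1 ≅ Z.

Fix the vertex order 1 < 2 < 3 < 4 < 5 and write every simplex with vertices in increasing order. Then dim K = 1 and the simplices of K are:

  0-simplices (5): [1], [2], [3], [4], [5]
  1-simplices (5): [1,4], [1,5], [2,3], [2,5], [3,4]

Hence C_0 ≅ Z^5, C_1 ≅ Z^5.

Boundary ∂_1: C_1 → C_0 sends each edge [p,q] (with p < q) to q − p. For instance
  ∂[1,5] = [5] − [1].
The resulting 5×5 matrix has rank 4, and its Smith normal form has invariant factors (1,1,1,1).

Reading off H_k = ker ∂_k / im ∂_{k+1}:

  H_0: rank C_0 − rank ∂_1 = 5 − 4 = 1, and the invariant factors of ∂_1 are all 1, so H_0 = Z.
  H_1: rank ker ∂_1 − rank ∂_2 = (5 − 4) − 0 = 1, and there is no ∂_2, so H_1 = Z.

(K is a triangulation of the circle S^1.)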